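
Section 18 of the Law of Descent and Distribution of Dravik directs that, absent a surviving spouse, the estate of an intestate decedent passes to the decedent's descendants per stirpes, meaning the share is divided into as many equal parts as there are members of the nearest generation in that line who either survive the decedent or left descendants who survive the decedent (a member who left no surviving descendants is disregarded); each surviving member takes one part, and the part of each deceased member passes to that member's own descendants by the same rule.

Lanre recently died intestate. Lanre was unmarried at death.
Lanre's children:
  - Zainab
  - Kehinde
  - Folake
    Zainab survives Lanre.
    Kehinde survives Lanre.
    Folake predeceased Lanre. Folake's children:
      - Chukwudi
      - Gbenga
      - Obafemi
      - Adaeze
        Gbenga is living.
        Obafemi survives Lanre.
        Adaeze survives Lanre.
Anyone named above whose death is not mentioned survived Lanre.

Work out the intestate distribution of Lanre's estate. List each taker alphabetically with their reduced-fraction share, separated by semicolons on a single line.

There is no surviving spouse, so the entire estate passes to Lanre's descendants per stirpes.
The estate is divided into 3 equal shares of 1/3 among Zainab, Kehinde, Folake.
Zainab is living and takes 1/3.
Kehinde is living and takes 1/3.
Folake predeceased; the 1/3 allotted to Folake's branch passes to Folake's issue by representation.
The 1/3 is divided into 4 equal shares of 1/12 among Chukwudi, Gbenga, Obafemi, Adaeze.
Chukwudi is living and takes 1/12.
Gbenga is living and takes 1/12.
Obafemi is living and takes 1/12.
Adaeze is living and takes 1/12.

Adaeze 1/12; Chukwudi 1/12; Gbenga 1/12; Kehinde 1/3; Obafemi 1/12; Zainab 1/3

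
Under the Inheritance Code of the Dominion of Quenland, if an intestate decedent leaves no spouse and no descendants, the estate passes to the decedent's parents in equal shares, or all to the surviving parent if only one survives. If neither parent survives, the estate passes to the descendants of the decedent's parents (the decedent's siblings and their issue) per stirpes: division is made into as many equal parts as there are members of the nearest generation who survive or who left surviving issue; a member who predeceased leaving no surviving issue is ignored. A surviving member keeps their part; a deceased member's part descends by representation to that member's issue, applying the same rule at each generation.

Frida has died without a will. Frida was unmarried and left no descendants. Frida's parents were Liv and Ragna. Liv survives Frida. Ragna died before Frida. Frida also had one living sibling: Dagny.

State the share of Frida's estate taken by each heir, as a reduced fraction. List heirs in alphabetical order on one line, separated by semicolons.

Liv 1

Only one parent, Liv, survives, so Liv takes the entire estate. The siblings take nothing because a surviving parent has priority.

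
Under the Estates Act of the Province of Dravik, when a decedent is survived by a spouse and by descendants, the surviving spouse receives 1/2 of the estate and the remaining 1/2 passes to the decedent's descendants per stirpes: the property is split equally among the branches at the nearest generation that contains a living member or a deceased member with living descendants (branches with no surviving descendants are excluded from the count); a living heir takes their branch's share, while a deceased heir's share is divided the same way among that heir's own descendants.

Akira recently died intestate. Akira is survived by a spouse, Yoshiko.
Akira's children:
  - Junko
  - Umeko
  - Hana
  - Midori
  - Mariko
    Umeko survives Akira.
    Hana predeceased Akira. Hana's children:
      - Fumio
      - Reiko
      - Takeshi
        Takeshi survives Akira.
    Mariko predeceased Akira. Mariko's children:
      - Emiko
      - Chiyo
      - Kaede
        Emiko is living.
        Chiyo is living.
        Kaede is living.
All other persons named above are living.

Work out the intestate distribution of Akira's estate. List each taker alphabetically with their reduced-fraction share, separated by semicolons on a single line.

Yoshiko, as surviving spouse, takes 1/2.
The remaining 1/2 passes to Akira's descendants per stirpes.
The 1/2 is divided into 5 equal shares of 1/10 among Junko, Umeko, Hana, Midori, Mariko.
Junko is living and takes 1/10.
Umeko is living and takes 1/10.
Hana predeceased; the 1/10 allotted to Hana's branch passes to Hana's issue by representation.
The 1/10 is divided into 3 equal shares of 1/30 among Fumio, Reiko, Takeshi.
Fumio is living and takes 1/30.
Reiko is living and takes 1/30.
Takeshi is living and takes 1/30.
Midori is living and takes 1/10.
Mariko predeceased; the 1/10 allotted to Mariko's branch passes to Mariko's issue by representation.
The 1/10 is divided into 3 equal shares of 1/30 among Emiko, Chiyo, Kaede.
Emiko is living and takes 1/30.
Chiyo is living and takes 1/30.
Kaede is living and takes 1/30.

Chiyo 1/30; Emiko 1/30; Fumio 1/30; Junko 1/10; Kaede 1/30; Midori 1/10; Reiko 1/30; Takeshi 1/30; Umeko 1/10; Yoshiko 1/2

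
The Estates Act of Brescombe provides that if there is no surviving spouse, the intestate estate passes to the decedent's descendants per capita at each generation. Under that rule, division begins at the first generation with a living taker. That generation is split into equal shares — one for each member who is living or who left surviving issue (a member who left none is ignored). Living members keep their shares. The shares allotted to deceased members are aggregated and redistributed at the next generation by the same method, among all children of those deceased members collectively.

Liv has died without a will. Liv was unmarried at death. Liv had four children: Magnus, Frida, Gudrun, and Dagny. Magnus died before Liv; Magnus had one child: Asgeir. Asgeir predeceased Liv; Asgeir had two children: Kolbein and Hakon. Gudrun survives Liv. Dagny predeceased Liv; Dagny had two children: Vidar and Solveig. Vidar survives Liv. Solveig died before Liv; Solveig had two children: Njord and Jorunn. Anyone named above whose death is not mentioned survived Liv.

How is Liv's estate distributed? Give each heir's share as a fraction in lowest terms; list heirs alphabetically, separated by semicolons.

Frida 1/4; Gudrun 1/4; Hakon 1/12; Jorunn 1/12; Kolbein 1/12; Njord 1/12; Vidar 1/6

There is no surviving spouse, so the entire estate passes to Liv's descendants per capita at each generation.
At generation 1 (Magnus, Frida, Gudrun, Dagny) there are 4 shares of (1)/4 = 1/4 each.
Living: Frida and Gudrun — each takes 1/4.
Deceased: Magnus and Dagny. Their combined 1/2 is pooled and carried to generation 2.
At generation 2 (Asgeir, Vidar, Solveig) there are 3 shares of (1/2)/3 = 1/6 each.
Living: Vidar — each takes 1/6.
Deceased: Asgeir and Solveig. Their combined 1/3 is pooled and carried to generation 3.
At generation 3 (Kolbein, Hakon, Njord, Jorunn) there are 4 shares of (1/3)/4 = 1/12 each.
Living: Kolbein, Hakon, Njord, and Jorunn — each takes 1/12.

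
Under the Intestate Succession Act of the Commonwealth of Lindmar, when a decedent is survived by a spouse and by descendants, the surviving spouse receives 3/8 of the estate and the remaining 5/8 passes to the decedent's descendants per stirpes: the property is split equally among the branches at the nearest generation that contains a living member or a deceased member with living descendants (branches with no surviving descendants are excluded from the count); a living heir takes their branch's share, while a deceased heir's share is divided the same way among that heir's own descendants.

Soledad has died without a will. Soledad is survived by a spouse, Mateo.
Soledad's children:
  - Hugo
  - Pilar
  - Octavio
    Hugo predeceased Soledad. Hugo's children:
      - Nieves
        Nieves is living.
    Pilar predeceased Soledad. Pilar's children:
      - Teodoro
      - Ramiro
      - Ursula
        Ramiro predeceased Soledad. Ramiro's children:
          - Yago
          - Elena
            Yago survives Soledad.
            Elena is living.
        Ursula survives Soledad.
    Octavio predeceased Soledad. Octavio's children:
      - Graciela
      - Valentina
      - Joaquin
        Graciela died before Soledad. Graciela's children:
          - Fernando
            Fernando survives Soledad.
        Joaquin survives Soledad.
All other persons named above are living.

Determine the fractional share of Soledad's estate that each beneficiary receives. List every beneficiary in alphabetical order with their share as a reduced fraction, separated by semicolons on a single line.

Elena 5/144; Fernando 5/72; Joaquin 5/72; Mateo 3/8; Nieves 5/24; Teodoro 5/72; Ursula 5/72; Valentina 5/72; Yago 5/144

Mateo, as surviving spouse, takes 3/8.
The remaining 5/8 passes to Soledad's descendants per stirpes.
The 5/8 is divided into 3 equal shares of 5/24 among Hugo, Pilar, Octavio.
Hugo predeceased; the 5/24 allotted to Hugo's branch passes to Hugo's issue by representation.
Nieves is the sole taker at this level and receives the full 5/24.
Pilar predeceased; the 5/24 allotted to Pilar's branch passes to Pilar's issue by representation.
The 5/24 is divided into 3 equal shares of 5/72 among Teodoro, Ramiro, Ursula.
Teodoro is living and takes 5/72.
Ramiro predeceased; the 5/72 allotted to Ramiro's branch passes to Ramiro's issue by representation.
The 5/72 is divided into 2 equal shares of 5/144 among Yago, Elena.
Yago is living and takes 5/144.
Elena is living and takes 5/144.
Ursula is living and takes 5/72.
Octavio predeceased; the 5/24 allotted to Octavio's branch passes to Octavio's issue by representation.
The 5/24 is divided into 3 equal shares of 5/72 among Graciela, Valentina, Joaquin.
Graciela predeceased; the 5/72 allotted to Graciela's branch passes to Graciela's issue by representation.
Fernando is the sole taker at this level and receives the full 5/72.
Valentina is living and takes 5/72.
Joaquin is living and takes 5/72.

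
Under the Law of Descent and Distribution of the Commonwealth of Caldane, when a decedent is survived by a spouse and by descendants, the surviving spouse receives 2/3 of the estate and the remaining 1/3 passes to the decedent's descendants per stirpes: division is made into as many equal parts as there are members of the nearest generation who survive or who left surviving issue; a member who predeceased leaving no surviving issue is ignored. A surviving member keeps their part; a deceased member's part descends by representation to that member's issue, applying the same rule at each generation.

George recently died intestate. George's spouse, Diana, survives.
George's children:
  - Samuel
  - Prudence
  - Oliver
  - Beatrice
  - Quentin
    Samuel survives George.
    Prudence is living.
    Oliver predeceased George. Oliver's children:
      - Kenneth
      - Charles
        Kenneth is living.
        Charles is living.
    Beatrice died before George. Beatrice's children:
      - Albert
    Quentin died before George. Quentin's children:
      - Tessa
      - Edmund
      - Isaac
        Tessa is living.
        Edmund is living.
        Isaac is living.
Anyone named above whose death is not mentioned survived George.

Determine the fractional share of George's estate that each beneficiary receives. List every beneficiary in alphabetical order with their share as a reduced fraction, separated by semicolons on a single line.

Albert 1/15; Charles 1/30; Diana 2/3; Edmund 1/45; Isaac 1/45; Kenneth 1/30; Prudence 1/15; Samuel 1/15; Tessa 1/45

Diana, as surviving spouse, takes 2/3.
The remaining 1/3 passes to George's descendants per stirpes.
The 1/3 is divided into 5 equal shares of 1/15 among Samuel, Prudence, Oliver, Beatrice, Quentin.
Samuel is living and takes 1/15.
Prudence is living and takes 1/15.
Oliver predeceased; the 1/15 allotted to Oliver's branch passes to Oliver's issue by representation.
The 1/15 is divided into 2 equal shares of 1/30 among Kenneth, Charles.
Kenneth is living and takes 1/30.
Charles is living and takes 1/30.
Beatrice predeceased; the 1/15 allotted to Beatrice's branch passes to Beatrice's issue by representation.
Albert is the sole taker at this level and receives the full 1/15.
Quentin predeceased; the 1/15 allotted to Quentin's branch passes to Quentin's issue by representation.
The 1/15 is divided into 3 equal shares of 1/45 among Tessa, Edmund, Isaac.
Tessa is living and takes 1/45.
Edmund is living and takes 1/45.
Isaac is living and takes 1/45.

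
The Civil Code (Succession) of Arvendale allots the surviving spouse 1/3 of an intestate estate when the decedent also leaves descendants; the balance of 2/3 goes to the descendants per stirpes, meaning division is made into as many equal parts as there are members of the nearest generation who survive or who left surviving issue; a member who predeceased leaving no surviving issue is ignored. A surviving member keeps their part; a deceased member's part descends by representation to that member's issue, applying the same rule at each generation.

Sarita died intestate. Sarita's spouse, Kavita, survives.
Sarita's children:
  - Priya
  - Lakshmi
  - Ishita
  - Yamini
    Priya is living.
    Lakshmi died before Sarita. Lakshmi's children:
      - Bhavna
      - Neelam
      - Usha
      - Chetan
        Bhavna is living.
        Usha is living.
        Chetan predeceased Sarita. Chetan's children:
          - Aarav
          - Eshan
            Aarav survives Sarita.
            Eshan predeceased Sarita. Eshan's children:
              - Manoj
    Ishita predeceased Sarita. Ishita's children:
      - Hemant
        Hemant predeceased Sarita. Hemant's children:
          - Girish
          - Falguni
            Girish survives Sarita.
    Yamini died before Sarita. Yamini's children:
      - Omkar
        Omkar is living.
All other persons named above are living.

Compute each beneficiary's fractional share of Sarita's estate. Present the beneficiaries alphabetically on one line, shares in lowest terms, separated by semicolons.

Kavita, as surviving spouse, takes 1/3.
The remaining 2/3 passes to Sarita's descendants per stirpes.
The 2/3 is divided into 4 equal shares of 1/6 among Priya, Lakshmi, Ishita, Yamini.
Priya is living and takes 1/6.
Lakshmi predeceased; the 1/6 allotted to Lakshmi's branch passes to Lakshmi's issue by representation.
The 1/6 is divided into 4 equal shares of 1/24 among Bhavna, Neelam, Usha, Chetan.
Bhavna is living and takes 1/24.
Neelam is living and takes 1/24.
Usha is living and takes 1/24.
Chetan predeceased; the 1/24 allotted to Chetan's branch passes to Chetan's issue by representation.
The 1/24 is divided into 2 equal shares of 1/48 among Aarav, Eshan.
Aarav is living and takes 1/48.
Eshan predeceased; the 1/48 allotted to Eshan's branch passes to Eshan's issue by representation.
Manoj is the sole taker at this level and receives the full 1/48.
Ishita predeceased; the 1/6 allotted to Ishita's branch passes to Ishita's issue by representation.
Hemant's line is the sole branch at this level, so the full 1/6 passes to Hemant's issue by representation.
The 1/6 is divided into 2 equal shares of 1/12 among Girish, Falguni.
Girish is living and takes 1/12.
Falguni is living and takes 1/12.
Yamini predeceased; the 1/6 allotted to Yamini's branch passes to Yamini's issue by representation.
Omkar is the sole taker at this level and receives the full 1/6.

Aarav 1/48; Bhavna 1/24; Falguni 1/12; Girish 1/12; Kavita 1/3; Manoj 1/48; Neelam 1/24; Omkar 1/6; Priya 1/6; Usha 1/24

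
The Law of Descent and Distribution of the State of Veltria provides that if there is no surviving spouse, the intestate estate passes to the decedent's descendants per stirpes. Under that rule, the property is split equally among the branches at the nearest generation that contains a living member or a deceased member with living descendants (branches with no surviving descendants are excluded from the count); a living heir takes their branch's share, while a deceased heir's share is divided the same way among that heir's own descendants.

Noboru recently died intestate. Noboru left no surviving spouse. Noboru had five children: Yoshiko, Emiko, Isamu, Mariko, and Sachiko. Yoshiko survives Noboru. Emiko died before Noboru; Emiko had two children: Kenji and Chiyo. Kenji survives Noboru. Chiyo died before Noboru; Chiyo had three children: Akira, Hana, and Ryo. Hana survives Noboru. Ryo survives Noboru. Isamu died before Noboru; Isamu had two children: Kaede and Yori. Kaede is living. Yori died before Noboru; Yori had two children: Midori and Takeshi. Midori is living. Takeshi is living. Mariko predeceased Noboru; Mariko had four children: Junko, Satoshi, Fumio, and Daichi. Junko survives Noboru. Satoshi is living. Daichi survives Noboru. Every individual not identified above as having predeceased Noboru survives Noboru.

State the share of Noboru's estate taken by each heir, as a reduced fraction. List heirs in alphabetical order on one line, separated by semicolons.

There is no surviving spouse, so the entire estate passes to Noboru's descendants per stirpes.
The estate is divided into 5 equal shares of 1/5 among Yoshiko, Emiko, Isamu, Mariko, Sachiko.
Yoshiko is living and takes 1/5.
Emiko predeceased; the 1/5 allotted to Emiko's branch passes to Emiko's issue by representation.
The 1/5 is divided into 2 equal shares of 1/10 among Kenji, Chiyo.
Kenji is living and takes 1/10.
Chiyo predeceased; the 1/10 allotted to Chiyo's branch passes to Chiyo's issue by representation.
The 1/10 is divided into 3 equal shares of 1/30 among Akira, Hana, Ryo.
Akira is living and takes 1/30.
Hana is living and takes 1/30.
Ryo is living and takes 1/30.
Isamu predeceased; the 1/5 allotted to Isamu's branch passes to Isamu's issue by representation.
The 1/5 is divided into 2 equal shares of 1/10 among Kaede, Yori.
Kaede is living and takes 1/10.
Yori predeceased; the 1/10 allotted to Yori's branch passes to Yori's issue by representation.
The 1/10 is divided into 2 equal shares of 1/20 among Midori, Takeshi.
Midori is living and takes 1/20.
Takeshi is living and takes 1/20.
Mariko predeceased; the 1/5 allotted to Mariko's branch passes to Mariko's issue by representation.
The 1/5 is divided into 4 equal shares of 1/20 among Junko, Satoshi, Fumio, Daichi.
Junko is living and takes 1/20.
Satoshi is living and takes 1/20.
Fumio is living and takes 1/20.
Daichi is living and takes 1/20.
Sachiko is living and takes 1/5.

Akira 1/30; Daichi 1/20; Fumio 1/20; Hana 1/30; Junko 1/20; Kaede 1/10; Kenji 1/10; Midori 1/20; Ryo 1/30; Sachiko 1/5; Satoshi 1/20; Takeshi 1/20; Yoshiko 1/5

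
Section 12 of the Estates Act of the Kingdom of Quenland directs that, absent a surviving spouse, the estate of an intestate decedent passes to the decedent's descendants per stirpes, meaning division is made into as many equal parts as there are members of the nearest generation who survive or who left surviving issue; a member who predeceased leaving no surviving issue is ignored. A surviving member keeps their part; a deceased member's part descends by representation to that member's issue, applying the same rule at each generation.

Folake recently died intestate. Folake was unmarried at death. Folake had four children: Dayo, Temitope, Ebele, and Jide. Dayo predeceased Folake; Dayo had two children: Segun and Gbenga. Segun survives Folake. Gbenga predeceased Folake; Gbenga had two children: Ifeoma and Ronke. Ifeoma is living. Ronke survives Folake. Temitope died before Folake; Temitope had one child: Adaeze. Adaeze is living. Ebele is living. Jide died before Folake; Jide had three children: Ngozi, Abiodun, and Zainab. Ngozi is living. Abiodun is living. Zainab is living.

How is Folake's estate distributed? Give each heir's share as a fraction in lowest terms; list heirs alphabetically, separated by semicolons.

Abiodun 1/12; Adaeze 1/4; Ebele 1/4; Ifeoma 1/16; Ngozi 1/12; Ronke 1/16; Segun 1/8; Zainab 1/12

There is no surviving spouse, so the entire estate passes to Folake's descendants per stirpes.
The estate is divided into 4 equal shares of 1/4 among Dayo, Temitope, Ebele, Jide.
Dayo predeceased; the 1/4 allotted to Dayo's branch passes to Dayo's issue by representation.
The 1/4 is divided into 2 equal shares of 1/8 among Segun, Gbenga.
Segun is living and takes 1/8.
Gbenga predeceased; the 1/8 allotted to Gbenga's branch passes to Gbenga's issue by representation.
The 1/8 is divided into 2 equal shares of 1/16 among Ifeoma, Ronke.
Ifeoma is living and takes 1/16.
Ronke is living and takes 1/16.
Temitope predeceased; the 1/4 allotted to Temitope's branch passes to Temitope's issue by representation.
Adaeze is the sole taker at this level and receives the full 1/4.
Ebele is living and takes 1/4.
Jide predeceased; the 1/4 allotted to Jide's branch passes to Jide's issue by representation.
The 1/4 is divided into 3 equal shares of 1/12 among Ngozi, Abiodun, Zainab.
Ngozi is living and takes 1/12.
Abiodun is living and takes 1/12.
Zainab is living and takes 1/12.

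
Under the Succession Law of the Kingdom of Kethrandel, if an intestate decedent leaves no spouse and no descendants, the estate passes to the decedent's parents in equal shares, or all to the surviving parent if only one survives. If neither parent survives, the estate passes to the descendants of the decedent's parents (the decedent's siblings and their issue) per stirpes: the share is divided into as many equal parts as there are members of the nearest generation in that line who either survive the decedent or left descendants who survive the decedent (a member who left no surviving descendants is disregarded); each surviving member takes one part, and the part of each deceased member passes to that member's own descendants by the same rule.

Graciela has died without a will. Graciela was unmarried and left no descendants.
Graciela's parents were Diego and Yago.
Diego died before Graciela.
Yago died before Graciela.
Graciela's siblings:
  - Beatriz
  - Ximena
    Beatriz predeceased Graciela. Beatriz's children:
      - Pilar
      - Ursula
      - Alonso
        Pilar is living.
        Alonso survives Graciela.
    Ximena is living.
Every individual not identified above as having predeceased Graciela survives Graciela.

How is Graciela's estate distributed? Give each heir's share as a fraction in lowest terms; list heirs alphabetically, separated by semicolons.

Neither parent survives and there are no descendants, so the estate passes to Graciela's siblings and their issue per stirpes.
The estate is divided into 2 equal shares of 1/2 among Beatriz, Ximena.
Beatriz predeceased; the 1/2 allotted to Beatriz's branch passes to Beatriz's issue by representation.
The 1/2 is divided into 3 equal shares of 1/6 among Pilar, Ursula, Alonso.
Pilar is living and takes 1/6.
Ursula is living and takes 1/6.
Alonso is living and takes 1/6.
Ximena is living and takes 1/2.

Alonso 1/6; Pilar 1/6; Ursula 1/6; Ximena 1/2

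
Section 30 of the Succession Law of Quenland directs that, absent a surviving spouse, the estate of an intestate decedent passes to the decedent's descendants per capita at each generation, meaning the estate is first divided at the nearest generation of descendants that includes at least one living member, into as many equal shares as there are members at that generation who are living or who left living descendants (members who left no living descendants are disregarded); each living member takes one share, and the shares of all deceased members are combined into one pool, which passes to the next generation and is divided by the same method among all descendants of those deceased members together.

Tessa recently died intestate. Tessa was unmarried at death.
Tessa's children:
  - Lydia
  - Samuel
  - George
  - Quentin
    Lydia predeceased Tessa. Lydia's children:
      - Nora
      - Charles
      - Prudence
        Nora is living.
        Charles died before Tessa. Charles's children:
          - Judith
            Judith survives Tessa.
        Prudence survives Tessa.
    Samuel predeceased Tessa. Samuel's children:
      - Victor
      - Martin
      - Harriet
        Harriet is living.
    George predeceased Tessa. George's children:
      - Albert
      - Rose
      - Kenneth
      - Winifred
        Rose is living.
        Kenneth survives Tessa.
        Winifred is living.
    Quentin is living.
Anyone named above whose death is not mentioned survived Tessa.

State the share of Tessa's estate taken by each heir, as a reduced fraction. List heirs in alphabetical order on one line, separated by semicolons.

There is no surviving spouse, so the entire estate passes to Tessa's descendants per capita at each generation.
At generation 1 (Lydia, Samuel, George, Quentin) there are 4 shares of (1)/4 = 1/4 each.
Living: Quentin — each takes 1/4.
Deceased: Lydia, Samuel, and George. Their combined 3/4 is pooled and carried to generation 2.
At generation 2 (Nora, Charles, Prudence, Victor, Martin, Harriet, Albert, Rose, Kenneth, Winifred) there are 10 shares of (3/4)/10 = 3/40 each.
Living: Nora, Prudence, Victor, Martin, Harriet, Albert, Rose, Kenneth, and Winifred — each takes 3/40.
Deceased: Charles. That 3/40 share is carried to generation 3.
At generation 3 (Judith) there are 1 shares of (3/40)/1 = 3/40 each.
Living: Judith — each takes 3/40.

Albert 3/40; Harriet 3/40; Judith 3/40; Kenneth 3/40; Martin 3/40; Nora 3/40; Prudence 3/40; Quentin 1/4; Rose 3/40; Victor 3/40; Winifred 3/40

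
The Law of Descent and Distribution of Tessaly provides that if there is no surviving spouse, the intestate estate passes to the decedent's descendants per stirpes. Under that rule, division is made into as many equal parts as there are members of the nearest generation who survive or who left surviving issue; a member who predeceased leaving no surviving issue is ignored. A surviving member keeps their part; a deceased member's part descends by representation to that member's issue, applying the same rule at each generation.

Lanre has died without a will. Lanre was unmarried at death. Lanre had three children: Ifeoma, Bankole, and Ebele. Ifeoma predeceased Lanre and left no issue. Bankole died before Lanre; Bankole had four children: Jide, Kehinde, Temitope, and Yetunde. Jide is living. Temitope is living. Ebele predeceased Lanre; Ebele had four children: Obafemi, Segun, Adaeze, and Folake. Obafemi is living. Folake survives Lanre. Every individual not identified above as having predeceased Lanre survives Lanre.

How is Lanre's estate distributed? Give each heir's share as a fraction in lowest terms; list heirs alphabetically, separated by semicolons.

Adaeze 1/8; Folake 1/8; Jide 1/8; Kehinde 1/8; Obafemi 1/8; Segun 1/8; Temitope 1/8; Yetunde 1/8

There is no surviving spouse, so the entire estate passes to Lanre's descendants per stirpes.
Ifeoma left no surviving issue, so that branch lapses and is disregarded.
The estate is divided into 2 equal shares of 1/2 among Bankole, Ebele.
Bankole predeceased; the 1/2 allotted to Bankole's branch passes to Bankole's issue by representation.
The 1/2 is divided into 4 equal shares of 1/8 among Jide, Kehinde, Temitope, Yetunde.
Jide is living and takes 1/8.
Kehinde is living and takes 1/8.
Temitope is living and takes 1/8.
Yetunde is living and takes 1/8.
Ebele predeceased; the 1/2 allotted to Ebele's branch passes to Ebele's issue by representation.
The 1/2 is divided into 4 equal shares of 1/8 among Obafemi, Segun, Adaeze, Folake.
Obafemi is living and takes 1/8.
Segun is living and takes 1/8.
Adaeze is living and takes 1/8.
Folake is living and takes 1/8.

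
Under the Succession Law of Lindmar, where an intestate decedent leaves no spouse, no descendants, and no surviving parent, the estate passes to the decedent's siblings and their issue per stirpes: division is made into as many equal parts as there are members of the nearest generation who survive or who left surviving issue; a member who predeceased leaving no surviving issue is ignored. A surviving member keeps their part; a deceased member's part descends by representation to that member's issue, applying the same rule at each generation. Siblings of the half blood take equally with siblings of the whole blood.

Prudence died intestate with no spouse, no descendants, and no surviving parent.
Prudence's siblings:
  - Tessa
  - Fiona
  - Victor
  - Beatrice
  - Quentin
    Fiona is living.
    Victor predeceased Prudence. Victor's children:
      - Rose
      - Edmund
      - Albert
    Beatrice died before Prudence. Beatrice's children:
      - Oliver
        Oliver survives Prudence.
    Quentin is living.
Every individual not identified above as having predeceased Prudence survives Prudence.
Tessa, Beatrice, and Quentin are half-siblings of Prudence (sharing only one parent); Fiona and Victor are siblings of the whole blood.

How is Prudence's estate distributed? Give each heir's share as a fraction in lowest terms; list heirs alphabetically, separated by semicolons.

No spouse, descendants, or parent survives, so the estate passes to Prudence's siblings per stirpes.
Half-blood and whole-blood siblings take equally under the stated rule.
The estate is divided into 5 equal shares of 1/5 among Tessa, Fiona, Victor, Beatrice, Quentin.
Tessa is living and takes 1/5.
Fiona is living and takes 1/5.
Victor predeceased; the 1/5 allotted to Victor's branch passes to Victor's issue by representation.
The 1/5 is divided into 3 equal shares of 1/15 among Rose, Edmund, Albert.
Rose is living and takes 1/15.
Edmund is living and takes 1/15.
Albert is living and takes 1/15.
Beatrice predeceased; the 1/5 allotted to Beatrice's branch passes to Beatrice's issue by representation.
Oliver is the sole taker at this level and receives the full 1/5.
Quentin is living and takes 1/5.

Albert 1/15; Edmund 1/15; Fiona 1/5; Oliver 1/5; Quentin 1/5; Rose 1/15; Tessa 1/5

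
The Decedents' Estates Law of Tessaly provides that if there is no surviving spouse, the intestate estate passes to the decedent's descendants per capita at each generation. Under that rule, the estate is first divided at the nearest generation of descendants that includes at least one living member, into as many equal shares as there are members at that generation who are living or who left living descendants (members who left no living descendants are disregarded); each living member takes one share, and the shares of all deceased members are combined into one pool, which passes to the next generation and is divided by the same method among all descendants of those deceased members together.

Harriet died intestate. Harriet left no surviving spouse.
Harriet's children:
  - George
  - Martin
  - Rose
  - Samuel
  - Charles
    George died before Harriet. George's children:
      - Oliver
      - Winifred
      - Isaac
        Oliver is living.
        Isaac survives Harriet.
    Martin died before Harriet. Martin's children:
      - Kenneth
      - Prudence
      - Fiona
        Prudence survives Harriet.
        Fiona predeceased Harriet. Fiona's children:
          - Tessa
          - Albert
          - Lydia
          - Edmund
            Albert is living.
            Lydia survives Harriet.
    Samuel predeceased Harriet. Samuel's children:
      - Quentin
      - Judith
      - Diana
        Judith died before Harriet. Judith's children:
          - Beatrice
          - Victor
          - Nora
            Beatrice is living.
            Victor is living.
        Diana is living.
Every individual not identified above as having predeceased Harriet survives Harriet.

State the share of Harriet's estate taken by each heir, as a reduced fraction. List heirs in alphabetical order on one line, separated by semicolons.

There is no surviving spouse, so the entire estate passes to Harriet's descendants per capita at each generation.
At generation 1 (George, Martin, Rose, Samuel, Charles) there are 5 shares of (1)/5 = 1/5 each.
Living: Rose and Charles — each takes 1/5.
Deceased: George, Martin, and Samuel. Their combined 3/5 is pooled and carried to generation 2.
At generation 2 (Oliver, Winifred, Isaac, Kenneth, Prudence, Fiona, Quentin, Judith, Diana) there are 9 shares of (3/5)/9 = 1/15 each.
Living: Oliver, Winifred, Isaac, Kenneth, Prudence, Quentin, and Diana — each takes 1/15.
Deceased: Fiona and Judith. Their combined 2/15 is pooled and carried to generation 3.
At generation 3 (Tessa, Albert, Lydia, Edmund, Beatrice, Victor, Nora) there are 7 shares of (2/15)/7 = 2/105 each.
Living: Tessa, Albert, Lydia, Edmund, Beatrice, Victor, and Nora — each takes 2/105.

Albert 2/105; Beatrice 2/105; Charles 1/5; Diana 1/15; Edmund 2/105; Isaac 1/15; Kenneth 1/15; Lydia 2/105; Nora 2/105; Oliver 1/15; Prudence 1/15; Quentin 1/15; Rose 1/5; Tessa 2/105; Victor 2/105; Winifred 1/15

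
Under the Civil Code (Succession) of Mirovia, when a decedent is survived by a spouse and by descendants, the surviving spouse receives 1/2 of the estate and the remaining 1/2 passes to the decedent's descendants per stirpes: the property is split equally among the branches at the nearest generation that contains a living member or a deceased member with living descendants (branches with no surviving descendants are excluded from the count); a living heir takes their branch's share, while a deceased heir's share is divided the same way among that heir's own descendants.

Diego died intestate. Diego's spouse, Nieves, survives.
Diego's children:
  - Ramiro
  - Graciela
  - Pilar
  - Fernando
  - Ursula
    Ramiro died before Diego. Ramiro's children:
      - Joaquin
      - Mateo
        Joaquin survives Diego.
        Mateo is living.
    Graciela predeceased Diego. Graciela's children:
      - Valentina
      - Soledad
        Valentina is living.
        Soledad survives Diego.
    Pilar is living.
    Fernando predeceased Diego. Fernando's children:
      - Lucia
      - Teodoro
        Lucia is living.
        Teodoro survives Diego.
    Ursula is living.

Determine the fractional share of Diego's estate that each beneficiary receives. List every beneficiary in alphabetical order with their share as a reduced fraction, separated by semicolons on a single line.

Joaquin 1/20; Lucia 1/20; Mateo 1/20; Nieves 1/2; Pilar 1/10; Soledad 1/20; Teodoro 1/20; Ursula 1/10; Valentina 1/20

Nieves, as surviving spouse, takes 1/2.
The remaining 1/2 passes to Diego's descendants per stirpes.
The 1/2 is divided into 5 equal shares of 1/10 among Ramiro, Graciela, Pilar, Fernando, Ursula.
Ramiro predeceased; the 1/10 allotted to Ramiro's branch passes to Ramiro's issue by representation.
The 1/10 is divided into 2 equal shares of 1/20 among Joaquin, Mateo.
Joaquin is living and takes 1/20.
Mateo is living and takes 1/20.
Graciela predeceased; the 1/10 allotted to Graciela's branch passes to Graciela's issue by representation.
The 1/10 is divided into 2 equal shares of 1/20 among Valentina, Soledad.
Valentina is living and takes 1/20.
Soledad is living and takes 1/20.
Pilar is living and takes 1/10.
Fernando predeceased; the 1/10 allotted to Fernando's branch passes to Fernando's issue by representation.
The 1/10 is divided into 2 equal shares of 1/20 among Lucia, Teodoro.
Lucia is living and takes 1/20.
Teodoro is living and takes 1/20.
Ursula is living and takes 1/10.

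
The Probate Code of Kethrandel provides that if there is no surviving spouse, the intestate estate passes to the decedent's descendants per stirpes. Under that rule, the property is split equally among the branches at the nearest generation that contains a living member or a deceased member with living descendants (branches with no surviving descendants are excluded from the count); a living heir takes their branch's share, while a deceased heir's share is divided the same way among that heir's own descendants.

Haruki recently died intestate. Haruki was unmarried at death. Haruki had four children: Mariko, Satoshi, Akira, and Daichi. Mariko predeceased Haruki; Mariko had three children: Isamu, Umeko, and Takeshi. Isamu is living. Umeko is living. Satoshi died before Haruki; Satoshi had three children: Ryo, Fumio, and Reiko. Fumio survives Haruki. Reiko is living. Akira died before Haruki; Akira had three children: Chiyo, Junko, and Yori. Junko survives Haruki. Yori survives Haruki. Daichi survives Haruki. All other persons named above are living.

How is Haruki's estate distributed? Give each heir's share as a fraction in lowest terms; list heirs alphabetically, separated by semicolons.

Chiyo 1/12; Daichi 1/4; Fumio 1/12; Isamu 1/12; Junko 1/12; Reiko 1/12; Ryo 1/12; Takeshi 1/12; Umeko 1/12; Yori 1/12

There is no surviving spouse, so the entire estate passes to Haruki's descendants per stirpes.
The estate is divided into 4 equal shares of 1/4 among Mariko, Satoshi, Akira, Daichi.
Mariko predeceased; the 1/4 allotted to Mariko's branch passes to Mariko's issue by representation.
The 1/4 is divided into 3 equal shares of 1/12 among Isamu, Umeko, Takeshi.
Isamu is living and takes 1/12.
Umeko is living and takes 1/12.
Takeshi is living and takes 1/12.
Satoshi predeceased; the 1/4 allotted to Satoshi's branch passes to Satoshi's issue by representation.
The 1/4 is divided into 3 equal shares of 1/12 among Ryo, Fumio, Reiko.
Ryo is living and takes 1/12.
Fumio is living and takes 1/12.
Reiko is living and takes 1/12.
Akira predeceased; the 1/4 allotted to Akira's branch passes to Akira's issue by representation.
The 1/4 is divided into 3 equal shares of 1/12 among Chiyo, Junko, Yori.
Chiyo is living and takes 1/12.
Junko is living and takes 1/12.
Yori is living and takes 1/12.
Daichi is living and takes 1/4.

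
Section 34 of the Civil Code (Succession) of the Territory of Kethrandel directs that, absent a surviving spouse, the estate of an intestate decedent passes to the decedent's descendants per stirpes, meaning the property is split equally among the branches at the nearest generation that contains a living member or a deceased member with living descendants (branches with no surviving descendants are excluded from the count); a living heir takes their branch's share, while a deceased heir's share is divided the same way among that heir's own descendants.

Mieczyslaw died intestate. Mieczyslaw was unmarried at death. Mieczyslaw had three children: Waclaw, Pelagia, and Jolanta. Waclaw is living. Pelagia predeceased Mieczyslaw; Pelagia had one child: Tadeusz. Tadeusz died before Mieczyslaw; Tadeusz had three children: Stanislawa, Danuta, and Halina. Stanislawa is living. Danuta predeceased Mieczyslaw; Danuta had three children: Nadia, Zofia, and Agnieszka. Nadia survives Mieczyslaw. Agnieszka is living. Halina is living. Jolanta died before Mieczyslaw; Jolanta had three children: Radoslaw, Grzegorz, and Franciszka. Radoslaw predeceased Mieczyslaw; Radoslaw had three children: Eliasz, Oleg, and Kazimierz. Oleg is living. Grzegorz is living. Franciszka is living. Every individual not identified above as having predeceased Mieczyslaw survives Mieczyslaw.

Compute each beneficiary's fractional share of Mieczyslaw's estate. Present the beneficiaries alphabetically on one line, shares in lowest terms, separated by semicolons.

Agnieszka 1/27; Eliasz 1/27; Franciszka 1/9; Grzegorz 1/9; Halina 1/9; Kazimierz 1/27; Nadia 1/27; Oleg 1/27; Stanislawa 1/9; Waclaw 1/3; Zofia 1/27

There is no surviving spouse, so the entire estate passes to Mieczyslaw's descendants per stirpes.
The estate is divided into 3 equal shares of 1/3 among Waclaw, Pelagia, Jolanta.
Waclaw is living and takes 1/3.
Pelagia predeceased; the 1/3 allotted to Pelagia's branch passes to Pelagia's issue by representation.
Tadeusz's line is the sole branch at this level, so the full 1/3 passes to Tadeusz's issue by representation.
The 1/3 is divided into 3 equal shares of 1/9 among Stanislawa, Danuta, Halina.
Stanislawa is living and takes 1/9.
Danuta predeceased; the 1/9 allotted to Danuta's branch passes to Danuta's issue by representation.
The 1/9 is divided into 3 equal shares of 1/27 among Nadia, Zofia, Agnieszka.
Nadia is living and takes 1/27.
Zofia is living and takes 1/27.
Agnieszka is living and takes 1/27.
Halina is living and takes 1/9.
Jolanta predeceased; the 1/3 allotted to Jolanta's branch passes to Jolanta's issue by representation.
The 1/3 is divided into 3 equal shares of 1/9 among Radoslaw, Grzegorz, Franciszka.
Radoslaw predeceased; the 1/9 allotted to Radoslaw's branch passes to Radoslaw's issue by representation.
The 1/9 is divided into 3 equal shares of 1/27 among Eliasz, Oleg, Kazimierz.
Eliasz is living and takes 1/27.
Oleg is living and takes 1/27.
Kazimierz is living and takes 1/27.
Grzegorz is living and takes 1/9.
Franciszka is living and takes 1/9.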